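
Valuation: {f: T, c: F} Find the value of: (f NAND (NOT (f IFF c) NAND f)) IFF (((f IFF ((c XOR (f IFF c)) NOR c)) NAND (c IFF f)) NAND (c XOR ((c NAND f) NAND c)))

F

f IFF c = T IFF F = F
NOT (f IFF c) = NOT F = T
NOT (f IFF c) NAND f = T NAND T = F
f NAND (NOT (f IFF c) NAND f) = T NAND F = T
f IFF c = T IFF F = F
c XOR (f IFF c) = F XOR F = F
(c XOR (f IFF c)) NOR c = F NOR F = T
f IFF ((c XOR (f IFF c)) NOR c) = T IFF T = T
c IFF f = F IFF T = F
(f IFF ((c XOR (f IFF c)) NOR c)) NAND (c IFF f) = T NAND F = T
c NAND f = F NAND T = T
(c NAND f) NAND c = T NAND F = T
c XOR ((c NAND f) NAND c) = F XOR T = T
((f IFF ((c XOR (f IFF c)) NOR c)) NAND (c IFF f)) NAND (c XOR ((c NAND f) NAND c)) = T NAND T = F
(f NAND (NOT (f IFF c) NAND f)) IFF (((f IFF ((c XOR (f IFF c)) NOR c)) NAND (c IFF f)) NAND (c XOR ((c NAND f) NAND c))) = T IFF F = F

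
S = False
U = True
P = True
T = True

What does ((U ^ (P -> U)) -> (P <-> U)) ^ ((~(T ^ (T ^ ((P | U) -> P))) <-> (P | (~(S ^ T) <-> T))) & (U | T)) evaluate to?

True

P -> U = True -> True = True
U ^ (P -> U) = True ^ True = False
P <-> U = True <-> True = True
(U ^ (P -> U)) -> (P <-> U) = False -> True = True
P | U = True | True = True
(P | U) -> P = True -> True = True
T ^ ((P | U) -> P) = True ^ True = False
T ^ (T ^ ((P | U) -> P)) = True ^ False = True
~(T ^ (T ^ ((P | U) -> P))) = ~True = False
S ^ T = False ^ True = True
~(S ^ T) = ~True = False
~(S ^ T) <-> T = False <-> True = False
P | (~(S ^ T) <-> T) = True | False = True
~(T ^ (T ^ ((P | U) -> P))) <-> (P | (~(S ^ T) <-> T)) = False <-> True = False
U | T = True | True = True
(~(T ^ (T ^ ((P | U) -> P))) <-> (P | (~(S ^ T) <-> T))) & (U | T) = False & True = False
((U ^ (P -> U)) -> (P <-> U)) ^ ((~(T ^ (T ^ ((P | U) -> P))) <-> (P | (~(S ^ T) <-> T))) & (U | T)) = True ^ False = True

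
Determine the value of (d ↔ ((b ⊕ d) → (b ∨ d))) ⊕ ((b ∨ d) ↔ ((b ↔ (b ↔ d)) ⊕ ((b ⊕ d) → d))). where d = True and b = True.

True

b ⊕ d = True ⊕ True = False
b ∨ d = True ∨ True = True
(b ⊕ d) → (b ∨ d) = False → True = True
d ↔ ((b ⊕ d) → (b ∨ d)) = True ↔ True = True
b ∨ d = True ∨ True = True
b ↔ d = True ↔ True = True
b ↔ (b ↔ d) = True ↔ True = True
b ⊕ d = True ⊕ True = False
(b ⊕ d) → d = False → True = True
(b ↔ (b ↔ d)) ⊕ ((b ⊕ d) → d) = True ⊕ True = False
(b ∨ d) ↔ ((b ↔ (b ↔ d)) ⊕ ((b ⊕ d) → d)) = True ↔ False = False
(d ↔ ((b ⊕ d) → (b ∨ d))) ⊕ ((b ∨ d) ↔ ((b ↔ (b ↔ d)) ⊕ ((b ⊕ d) → d))) = True ⊕ False = True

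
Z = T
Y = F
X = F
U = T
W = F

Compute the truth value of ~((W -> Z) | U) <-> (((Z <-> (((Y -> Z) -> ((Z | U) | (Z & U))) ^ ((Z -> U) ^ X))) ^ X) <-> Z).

T

W -> Z = F -> T = T
(W -> Z) | U = T | T = T
~((W -> Z) | U) = ~T = F
Y -> Z = F -> T = T
Z | U = T | T = T
Z & U = T & T = T
(Z | U) | (Z & U) = T | T = T
(Y -> Z) -> ((Z | U) | (Z & U)) = T -> T = T
Z -> U = T -> T = T
(Z -> U) ^ X = T ^ F = T
((Y -> Z) -> ((Z | U) | (Z & U))) ^ ((Z -> U) ^ X) = T ^ T = F
Z <-> (((Y -> Z) -> ((Z | U) | (Z & U))) ^ ((Z -> U) ^ X)) = T <-> F = F
(Z <-> (((Y -> Z) -> ((Z | U) | (Z & U))) ^ ((Z -> U) ^ X))) ^ X = F ^ F = F
((Z <-> (((Y -> Z) -> ((Z | U) | (Z & U))) ^ ((Z -> U) ^ X))) ^ X) <-> Z = F <-> T = F
~((W -> Z) | U) <-> (((Z <-> (((Y -> Z) -> ((Z | U) | (Z & U))) ^ ((Z -> U) ^ X))) ^ X) <-> Z) = F <-> F = T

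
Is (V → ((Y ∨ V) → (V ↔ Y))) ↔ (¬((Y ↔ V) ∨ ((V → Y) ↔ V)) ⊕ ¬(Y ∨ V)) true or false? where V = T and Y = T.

Y ∨ V = T ∨ T = T
V ↔ Y = T ↔ T = T
(Y ∨ V) → (V ↔ Y) = T → T = T
V → ((Y ∨ V) → (V ↔ Y)) = T → T = T
Y ↔ V = T ↔ T = T
V → Y = T → T = T
(V → Y) ↔ V = T ↔ T = T
(Y ↔ V) ∨ ((V → Y) ↔ V) = T ∨ T = T
¬((Y ↔ V) ∨ ((V → Y) ↔ V)) = ¬T = F
Y ∨ V = T ∨ T = T
¬(Y ∨ V) = ¬T = F
¬((Y ↔ V) ∨ ((V → Y) ↔ V)) ⊕ ¬(Y ∨ V) = F ⊕ F = F
(V → ((Y ∨ V) → (V ↔ Y))) ↔ (¬((Y ↔ V) ∨ ((V → Y) ↔ V)) ⊕ ¬(Y ∨ V)) = T ↔ F = F

F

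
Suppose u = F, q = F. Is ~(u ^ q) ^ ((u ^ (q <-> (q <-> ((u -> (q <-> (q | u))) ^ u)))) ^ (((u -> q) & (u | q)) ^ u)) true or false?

F

Substituting u=F, q=F:
u ^ q = F ^ F = F
~(u ^ q) = ~F = T
q | u = F | F = F
q <-> (q | u) = F <-> F = T
u -> (q <-> (q | u)) = F -> T = T
(u -> (q <-> (q | u))) ^ u = T ^ F = T
q <-> ((u -> (q <-> (q | u))) ^ u) = F <-> T = F
q <-> (q <-> ((u -> (q <-> (q | u))) ^ u)) = F <-> F = T
u ^ (q <-> (q <-> ((u -> (q <-> (q | u))) ^ u))) = F ^ T = T
u -> q = F -> F = T
u | q = F | F = F
(u -> q) & (u | q) = T & F = F
((u -> q) & (u | q)) ^ u = F ^ F = F
(u ^ (q <-> (q <-> ((u -> (q <-> (q | u))) ^ u)))) ^ (((u -> q) & (u | q)) ^ u) = T ^ F = T
~(u ^ q) ^ ((u ^ (q <-> (q <-> ((u -> (q <-> (q | u))) ^ u)))) ^ (((u -> q) & (u | q)) ^ u)) = T ^ T = F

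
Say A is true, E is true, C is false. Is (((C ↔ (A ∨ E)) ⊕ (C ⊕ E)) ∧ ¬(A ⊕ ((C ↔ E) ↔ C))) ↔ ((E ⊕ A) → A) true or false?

A ∨ E = True ∨ True = True
C ↔ (A ∨ E) = False ↔ True = False
C ⊕ E = False ⊕ True = True
(C ↔ (A ∨ E)) ⊕ (C ⊕ E) = False ⊕ True = True
C ↔ E = False ↔ True = False
(C ↔ E) ↔ C = False ↔ False = True
A ⊕ ((C ↔ E) ↔ C) = True ⊕ True = False
¬(A ⊕ ((C ↔ E) ↔ C)) = ¬False = True
((C ↔ (A ∨ E)) ⊕ (C ⊕ E)) ∧ ¬(A ⊕ ((C ↔ E) ↔ C)) = True ∧ True = True
E ⊕ A = True ⊕ True = False
(E ⊕ A) → A = False → True = True
(((C ↔ (A ∨ E)) ⊕ (C ⊕ E)) ∧ ¬(A ⊕ ((C ↔ E) ↔ C))) ↔ ((E ⊕ A) → A) = True ↔ True = True

True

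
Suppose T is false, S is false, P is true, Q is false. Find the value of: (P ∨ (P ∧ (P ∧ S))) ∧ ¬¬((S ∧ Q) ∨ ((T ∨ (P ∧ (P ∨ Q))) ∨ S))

True

P ∧ S = True ∧ False = False
P ∧ (P ∧ S) = True ∧ False = False
P ∨ (P ∧ (P ∧ S)) = True ∨ False = True
S ∧ Q = False ∧ False = False
P ∨ Q = True ∨ False = True
P ∧ (P ∨ Q) = True ∧ True = True
T ∨ (P ∧ (P ∨ Q)) = False ∨ True = True
(T ∨ (P ∧ (P ∨ Q))) ∨ S = True ∨ False = True
(S ∧ Q) ∨ ((T ∨ (P ∧ (P ∨ Q))) ∨ S) = False ∨ True = True
¬((S ∧ Q) ∨ ((T ∨ (P ∧ (P ∨ Q))) ∨ S)) = ¬True = False
¬¬((S ∧ Q) ∨ ((T ∨ (P ∧ (P ∨ Q))) ∨ S)) = ¬False = True
(P ∨ (P ∧ (P ∧ S))) ∧ ¬¬((S ∧ Q) ∨ ((T ∨ (P ∧ (P ∨ Q))) ∨ S)) = True ∧ True = True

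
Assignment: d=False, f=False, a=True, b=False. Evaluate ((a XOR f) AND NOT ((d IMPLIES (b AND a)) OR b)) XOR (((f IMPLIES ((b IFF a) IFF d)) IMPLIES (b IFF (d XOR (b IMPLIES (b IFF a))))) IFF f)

True

Substituting d=False, f=False, a=True, b=False:
a XOR f = True XOR False = True
b AND a = False AND True = False
d IMPLIES (b AND a) = False IMPLIES False = True
(d IMPLIES (b AND a)) OR b = True OR False = True
NOT ((d IMPLIES (b AND a)) OR b) = NOT True = False
(a XOR f) AND NOT ((d IMPLIES (b AND a)) OR b) = True AND False = False
b IFF a = False IFF True = False
(b IFF a) IFF d = False IFF False = True
f IMPLIES ((b IFF a) IFF d) = False IMPLIES True = True
b IFF a = False IFF True = False
b IMPLIES (b IFF a) = False IMPLIES False = True
d XOR (b IMPLIES (b IFF a)) = False XOR True = True
b IFF (d XOR (b IMPLIES (b IFF a))) = False IFF True = False
(f IMPLIES ((b IFF a) IFF d)) IMPLIES (b IFF (d XOR (b IMPLIES (b IFF a)))) = True IMPLIES False = False
((f IMPLIES ((b IFF a) IFF d)) IMPLIES (b IFF (d XOR (b IMPLIES (b IFF a))))) IFF f = False IFF False = True
((a XOR f) AND NOT ((d IMPLIES (b AND a)) OR b)) XOR (((f IMPLIES ((b IFF a) IFF d)) IMPLIES (b IFF (d XOR (b IMPLIES (b IFF a))))) IFF f) = False XOR True = True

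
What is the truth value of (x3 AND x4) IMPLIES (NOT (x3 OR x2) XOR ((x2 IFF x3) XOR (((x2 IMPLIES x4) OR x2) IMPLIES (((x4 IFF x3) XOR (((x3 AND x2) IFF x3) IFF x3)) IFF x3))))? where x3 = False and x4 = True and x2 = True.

True

x3 AND x4 = False AND True = False
x3 OR x2 = False OR True = True
NOT (x3 OR x2) = NOT True = False
x2 IFF x3 = True IFF False = False
x2 IMPLIES x4 = True IMPLIES True = True
(x2 IMPLIES x4) OR x2 = True OR True = True
x4 IFF x3 = True IFF False = False
x3 AND x2 = False AND True = False
(x3 AND x2) IFF x3 = False IFF False = True
((x3 AND x2) IFF x3) IFF x3 = True IFF False = False
(x4 IFF x3) XOR (((x3 AND x2) IFF x3) IFF x3) = False XOR False = False
((x4 IFF x3) XOR (((x3 AND x2) IFF x3) IFF x3)) IFF x3 = False IFF False = True
((x2 IMPLIES x4) OR x2) IMPLIES (((x4 IFF x3) XOR (((x3 AND x2) IFF x3) IFF x3)) IFF x3) = True IMPLIES True = True
(x2 IFF x3) XOR (((x2 IMPLIES x4) OR x2) IMPLIES (((x4 IFF x3) XOR (((x3 AND x2) IFF x3) IFF x3)) IFF x3)) = False XOR True = True
NOT (x3 OR x2) XOR ((x2 IFF x3) XOR (((x2 IMPLIES x4) OR x2) IMPLIES (((x4 IFF x3) XOR (((x3 AND x2) IFF x3) IFF x3)) IFF x3))) = False XOR True = True
(x3 AND x4) IMPLIES (NOT (x3 OR x2) XOR ((x2 IFF x3) XOR (((x2 IMPLIES x4) OR x2) IMPLIES (((x4 IFF x3) XOR (((x3 AND x2) IFF x3) IFF x3)) IFF x3)))) = False IMPLIES True = True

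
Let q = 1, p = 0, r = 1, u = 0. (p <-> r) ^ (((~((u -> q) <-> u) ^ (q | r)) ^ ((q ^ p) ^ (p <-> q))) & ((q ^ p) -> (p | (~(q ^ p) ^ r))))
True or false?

1

p <-> r = 0 <-> 1 = 0
u -> q = 0 -> 1 = 1
(u -> q) <-> u = 1 <-> 0 = 0
~((u -> q) <-> u) = ~0 = 1
q | r = 1 | 1 = 1
~((u -> q) <-> u) ^ (q | r) = 1 ^ 1 = 0
q ^ p = 1 ^ 0 = 1
p <-> q = 0 <-> 1 = 0
(q ^ p) ^ (p <-> q) = 1 ^ 0 = 1
(~((u -> q) <-> u) ^ (q | r)) ^ ((q ^ p) ^ (p <-> q)) = 0 ^ 1 = 1
q ^ p = 1 ^ 0 = 1
q ^ p = 1 ^ 0 = 1
~(q ^ p) = ~1 = 0
~(q ^ p) ^ r = 0 ^ 1 = 1
p | (~(q ^ p) ^ r) = 0 | 1 = 1
(q ^ p) -> (p | (~(q ^ p) ^ r)) = 1 -> 1 = 1
((~((u -> q) <-> u) ^ (q | r)) ^ ((q ^ p) ^ (p <-> q))) & ((q ^ p) -> (p | (~(q ^ p) ^ r))) = 1 & 1 = 1
(p <-> r) ^ (((~((u -> q) <-> u) ^ (q | r)) ^ ((q ^ p) ^ (p <-> q))) & ((q ^ p) -> (p | (~(q ^ p) ^ r)))) = 0 ^ 1 = 1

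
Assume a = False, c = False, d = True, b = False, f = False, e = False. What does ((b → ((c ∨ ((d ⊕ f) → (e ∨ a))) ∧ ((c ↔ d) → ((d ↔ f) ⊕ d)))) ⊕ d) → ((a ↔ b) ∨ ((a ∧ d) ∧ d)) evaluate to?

d ⊕ f = True ⊕ False = True
e ∨ a = False ∨ False = False
(d ⊕ f) → (e ∨ a) = True → False = False
c ∨ ((d ⊕ f) → (e ∨ a)) = False ∨ False = False
c ↔ d = False ↔ True = False
d ↔ f = True ↔ False = False
(d ↔ f) ⊕ d = False ⊕ True = True
(c ↔ d) → ((d ↔ f) ⊕ d) = False → True = True
(c ∨ ((d ⊕ f) → (e ∨ a))) ∧ ((c ↔ d) → ((d ↔ f) ⊕ d)) = False ∧ True = False
b → ((c ∨ ((d ⊕ f) → (e ∨ a))) ∧ ((c ↔ d) → ((d ↔ f) ⊕ d))) = False → False = True
(b → ((c ∨ ((d ⊕ f) → (e ∨ a))) ∧ ((c ↔ d) → ((d ↔ f) ⊕ d)))) ⊕ d = True ⊕ True = False
a ↔ b = False ↔ False = True
a ∧ d = False ∧ True = False
(a ∧ d) ∧ d = False ∧ True = False
(a ↔ b) ∨ ((a ∧ d) ∧ d) = True ∨ False = True
((b → ((c ∨ ((d ⊕ f) → (e ∨ a))) ∧ ((c ↔ d) → ((d ↔ f) ⊕ d)))) ⊕ d) → ((a ↔ b) ∨ ((a ∧ d) ∧ d)) = False → True = True

True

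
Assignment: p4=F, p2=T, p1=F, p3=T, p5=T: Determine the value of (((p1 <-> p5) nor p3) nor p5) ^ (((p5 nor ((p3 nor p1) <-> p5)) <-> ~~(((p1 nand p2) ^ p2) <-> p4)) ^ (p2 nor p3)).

p1 <-> p5 = F <-> T = F
(p1 <-> p5) nor p3 = F nor T = F
((p1 <-> p5) nor p3) nor p5 = F nor T = F
p3 nor p1 = T nor F = F
(p3 nor p1) <-> p5 = F <-> T = F
p5 nor ((p3 nor p1) <-> p5) = T nor F = F
p1 nand p2 = F nand T = T
(p1 nand p2) ^ p2 = T ^ T = F
((p1 nand p2) ^ p2) <-> p4 = F <-> F = T
~(((p1 nand p2) ^ p2) <-> p4) = ~T = F
~~(((p1 nand p2) ^ p2) <-> p4) = ~F = T
(p5 nor ((p3 nor p1) <-> p5)) <-> ~~(((p1 nand p2) ^ p2) <-> p4) = F <-> T = F
p2 nor p3 = T nor T = F
((p5 nor ((p3 nor p1) <-> p5)) <-> ~~(((p1 nand p2) ^ p2) <-> p4)) ^ (p2 nor p3) = F ^ F = F
(((p1 <-> p5) nor p3) nor p5) ^ (((p5 nor ((p3 nor p1) <-> p5)) <-> ~~(((p1 nand p2) ^ p2) <-> p4)) ^ (p2 nor p3)) = F ^ F = F

F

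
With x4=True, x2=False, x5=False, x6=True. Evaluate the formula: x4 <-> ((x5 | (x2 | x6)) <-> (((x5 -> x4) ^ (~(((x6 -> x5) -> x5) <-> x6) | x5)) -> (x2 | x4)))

True

x2 | x6 = False | True = True
x5 | (x2 | x6) = False | True = True
x5 -> x4 = False -> True = True
x6 -> x5 = True -> False = False
(x6 -> x5) -> x5 = False -> False = True
((x6 -> x5) -> x5) <-> x6 = True <-> True = True
~(((x6 -> x5) -> x5) <-> x6) = ~True = False
~(((x6 -> x5) -> x5) <-> x6) | x5 = False | False = False
(x5 -> x4) ^ (~(((x6 -> x5) -> x5) <-> x6) | x5) = True ^ False = True
x2 | x4 = False | True = True
((x5 -> x4) ^ (~(((x6 -> x5) -> x5) <-> x6) | x5)) -> (x2 | x4) = True -> True = True
(x5 | (x2 | x6)) <-> (((x5 -> x4) ^ (~(((x6 -> x5) -> x5) <-> x6) | x5)) -> (x2 | x4)) = True <-> True = True
x4 <-> ((x5 | (x2 | x6)) <-> (((x5 -> x4) ^ (~(((x6 -> x5) -> x5) <-> x6) | x5)) -> (x2 | x4))) = True <-> True = True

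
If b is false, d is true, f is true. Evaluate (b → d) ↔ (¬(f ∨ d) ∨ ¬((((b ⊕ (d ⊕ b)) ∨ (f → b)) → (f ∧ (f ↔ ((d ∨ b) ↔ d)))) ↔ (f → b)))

True

b → d = False → True = True
f ∨ d = True ∨ True = True
¬(f ∨ d) = ¬True = False
d ⊕ b = True ⊕ False = True
b ⊕ (d ⊕ b) = False ⊕ True = True
f → b = True → False = False
(b ⊕ (d ⊕ b)) ∨ (f → b) = True ∨ False = True
d ∨ b = True ∨ False = True
(d ∨ b) ↔ d = True ↔ True = True
f ↔ ((d ∨ b) ↔ d) = True ↔ True = True
f ∧ (f ↔ ((d ∨ b) ↔ d)) = True ∧ True = True
((b ⊕ (d ⊕ b)) ∨ (f → b)) → (f ∧ (f ↔ ((d ∨ b) ↔ d))) = True → True = True
f → b = True → False = False
(((b ⊕ (d ⊕ b)) ∨ (f → b)) → (f ∧ (f ↔ ((d ∨ b) ↔ d)))) ↔ (f → b) = True ↔ False = False
¬((((b ⊕ (d ⊕ b)) ∨ (f → b)) → (f ∧ (f ↔ ((d ∨ b) ↔ d)))) ↔ (f → b)) = ¬False = True
¬(f ∨ d) ∨ ¬((((b ⊕ (d ⊕ b)) ∨ (f → b)) → (f ∧ (f ↔ ((d ∨ b) ↔ d)))) ↔ (f → b)) = False ∨ True = True
(b → d) ↔ (¬(f ∨ d) ∨ ¬((((b ⊕ (d ⊕ b)) ∨ (f → b)) → (f ∧ (f ↔ ((d ∨ b) ↔ d)))) ↔ (f → b))) = True ↔ True = True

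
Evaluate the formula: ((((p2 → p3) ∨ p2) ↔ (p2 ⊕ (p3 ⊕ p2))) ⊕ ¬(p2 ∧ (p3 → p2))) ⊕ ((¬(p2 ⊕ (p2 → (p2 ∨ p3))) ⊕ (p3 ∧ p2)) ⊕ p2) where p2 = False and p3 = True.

p2 → p3 = False → True = True
(p2 → p3) ∨ p2 = True ∨ False = True
p3 ⊕ p2 = True ⊕ False = True
p2 ⊕ (p3 ⊕ p2) = False ⊕ True = True
((p2 → p3) ∨ p2) ↔ (p2 ⊕ (p3 ⊕ p2)) = True ↔ True = True
p3 → p2 = True → False = False
p2 ∧ (p3 → p2) = False ∧ False = False
¬(p2 ∧ (p3 → p2)) = ¬False = True
(((p2 → p3) ∨ p2) ↔ (p2 ⊕ (p3 ⊕ p2))) ⊕ ¬(p2 ∧ (p3 → p2)) = True ⊕ True = False
p2 ∨ p3 = False ∨ True = True
p2 → (p2 ∨ p3) = False → True = True
p2 ⊕ (p2 → (p2 ∨ p3)) = False ⊕ True = True
¬(p2 ⊕ (p2 → (p2 ∨ p3))) = ¬True = False
p3 ∧ p2 = True ∧ False = False
¬(p2 ⊕ (p2 → (p2 ∨ p3))) ⊕ (p3 ∧ p2) = False ⊕ False = False
(¬(p2 ⊕ (p2 → (p2 ∨ p3))) ⊕ (p3 ∧ p2)) ⊕ p2 = False ⊕ False = False
((((p2 → p3) ∨ p2) ↔ (p2 ⊕ (p3 ⊕ p2))) ⊕ ¬(p2 ∧ (p3 → p2))) ⊕ ((¬(p2 ⊕ (p2 → (p2 ∨ p3))) ⊕ (p3 ∧ p2)) ⊕ p2) = False ⊕ False = False

False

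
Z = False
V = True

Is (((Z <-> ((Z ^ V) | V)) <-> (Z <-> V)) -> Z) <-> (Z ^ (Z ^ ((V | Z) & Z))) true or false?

True

Substituting Z=False, V=True:
Z ^ V = False ^ True = True
(Z ^ V) | V = True | True = True
Z <-> ((Z ^ V) | V) = False <-> True = False
Z <-> V = False <-> True = False
(Z <-> ((Z ^ V) | V)) <-> (Z <-> V) = False <-> False = True
((Z <-> ((Z ^ V) | V)) <-> (Z <-> V)) -> Z = True -> False = False
V | Z = True | False = True
(V | Z) & Z = True & False = False
Z ^ ((V | Z) & Z) = False ^ False = False
Z ^ (Z ^ ((V | Z) & Z)) = False ^ False = False
(((Z <-> ((Z ^ V) | V)) <-> (Z <-> V)) -> Z) <-> (Z ^ (Z ^ ((V | Z) & Z))) = False <-> False = True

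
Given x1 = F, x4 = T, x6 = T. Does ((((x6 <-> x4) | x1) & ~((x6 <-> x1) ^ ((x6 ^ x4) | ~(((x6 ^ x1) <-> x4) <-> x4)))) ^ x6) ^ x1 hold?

Substituting x1=F, x4=T, x6=T:
x6 <-> x4 = T <-> T = T
(x6 <-> x4) | x1 = T | F = T
x6 <-> x1 = T <-> F = F
x6 ^ x4 = T ^ T = F
x6 ^ x1 = T ^ F = T
(x6 ^ x1) <-> x4 = T <-> T = T
((x6 ^ x1) <-> x4) <-> x4 = T <-> T = T
~(((x6 ^ x1) <-> x4) <-> x4) = ~T = F
(x6 ^ x4) | ~(((x6 ^ x1) <-> x4) <-> x4) = F | F = F
(x6 <-> x1) ^ ((x6 ^ x4) | ~(((x6 ^ x1) <-> x4) <-> x4)) = F ^ F = F
~((x6 <-> x1) ^ ((x6 ^ x4) | ~(((x6 ^ x1) <-> x4) <-> x4))) = ~F = T
((x6 <-> x4) | x1) & ~((x6 <-> x1) ^ ((x6 ^ x4) | ~(((x6 ^ x1) <-> x4) <-> x4))) = T & T = T
(((x6 <-> x4) | x1) & ~((x6 <-> x1) ^ ((x6 ^ x4) | ~(((x6 ^ x1) <-> x4) <-> x4)))) ^ x6 = T ^ T = F
((((x6 <-> x4) | x1) & ~((x6 <-> x1) ^ ((x6 ^ x4) | ~(((x6 ^ x1) <-> x4) <-> x4)))) ^ x6) ^ x1 = F ^ F = F

F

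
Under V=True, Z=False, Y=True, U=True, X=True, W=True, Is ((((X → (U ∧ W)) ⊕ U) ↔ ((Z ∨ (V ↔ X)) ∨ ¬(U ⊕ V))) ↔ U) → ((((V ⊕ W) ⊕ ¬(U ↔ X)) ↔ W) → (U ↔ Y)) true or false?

True

Substituting V=True, Z=False, Y=True, U=True, X=True, W=True:
U ∧ W = True ∧ True = True
X → (U ∧ W) = True → True = True
(X → (U ∧ W)) ⊕ U = True ⊕ True = False
V ↔ X = True ↔ True = True
Z ∨ (V ↔ X) = False ∨ True = True
U ⊕ V = True ⊕ True = False
¬(U ⊕ V) = ¬False = True
(Z ∨ (V ↔ X)) ∨ ¬(U ⊕ V) = True ∨ True = True
((X → (U ∧ W)) ⊕ U) ↔ ((Z ∨ (V ↔ X)) ∨ ¬(U ⊕ V)) = False ↔ True = False
(((X → (U ∧ W)) ⊕ U) ↔ ((Z ∨ (V ↔ X)) ∨ ¬(U ⊕ V))) ↔ U = False ↔ True = False
V ⊕ W = True ⊕ True = False
U ↔ X = True ↔ True = True
¬(U ↔ X) = ¬True = False
(V ⊕ W) ⊕ ¬(U ↔ X) = False ⊕ False = False
((V ⊕ W) ⊕ ¬(U ↔ X)) ↔ W = False ↔ True = False
U ↔ Y = True ↔ True = True
(((V ⊕ W) ⊕ ¬(U ↔ X)) ↔ W) → (U ↔ Y) = False → True = True
((((X → (U ∧ W)) ⊕ U) ↔ ((Z ∨ (V ↔ X)) ∨ ¬(U ⊕ V))) ↔ U) → ((((V ⊕ W) ⊕ ¬(U ↔ X)) ↔ W) → (U ↔ Y)) = False → True = True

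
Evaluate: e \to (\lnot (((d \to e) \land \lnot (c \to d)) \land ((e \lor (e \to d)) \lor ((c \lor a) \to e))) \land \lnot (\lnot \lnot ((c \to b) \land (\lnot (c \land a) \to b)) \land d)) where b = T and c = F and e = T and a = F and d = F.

Substituting b=T, c=F, e=T, a=F, d=F:
d \to e = F \to T = T
c \to d = F \to F = T
\lnot (c \to d) = \lnot T = F
(d \to e) \land \lnot (c \to d) = T \land F = F
e \to d = T \to F = F
e \lor (e \to d) = T \lor F = T
c \lor a = F \lor F = F
(c \lor a) \to e = F \to T = T
(e \lor (e \to d)) \lor ((c \lor a) \to e) = T \lor T = T
((d \to e) \land \lnot (c \to d)) \land ((e \lor (e \to d)) \lor ((c \lor a) \to e)) = F \land T = F
\lnot (((d \to e) \land \lnot (c \to d)) \land ((e \lor (e \to d)) \lor ((c \lor a) \to e))) = \lnot F = T
c \to b = F \to T = T
c \land a = F \land F = F
\lnot (c \land a) = \lnot F = T
\lnot (c \land a) \to b = T \to T = T
(c \to b) \land (\lnot (c \land a) \to b) = T \land T = T
\lnot ((c \to b) \land (\lnot (c \land a) \to b)) = \lnot T = F
\lnot \lnot ((c \to b) \land (\lnot (c \land a) \to b)) = \lnot F = T
\lnot \lnot ((c \to b) \land (\lnot (c \land a) \to b)) \land d = T \land F = F
\lnot (\lnot \lnot ((c \to b) \land (\lnot (c \land a) \to b)) \land d) = \lnot F = T
\lnot (((d \to e) \land \lnot (c \to d)) \land ((e \lor (e \to d)) \lor ((c \lor a) \to e))) \land \lnot (\lnot \lnot ((c \to b) \land (\lnot (c \land a) \to b)) \land d) = T \land T = T
e \to (\lnot (((d \to e) \land \lnot (c \to d)) \land ((e \lor (e \to d)) \lor ((c \lor a) \to e))) \land \lnot (\lnot \lnot ((c \to b) \land (\lnot (c \land a) \to b)) \land d)) = T \to T = T

T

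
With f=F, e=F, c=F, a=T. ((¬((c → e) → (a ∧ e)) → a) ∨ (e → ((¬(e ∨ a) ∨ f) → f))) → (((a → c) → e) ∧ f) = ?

F

c → e = F → F = T
a ∧ e = T ∧ F = F
(c → e) → (a ∧ e) = T → F = F
¬((c → e) → (a ∧ e)) = ¬F = T
¬((c → e) → (a ∧ e)) → a = T → T = T
e ∨ a = F ∨ T = T
¬(e ∨ a) = ¬T = F
¬(e ∨ a) ∨ f = F ∨ F = F
(¬(e ∨ a) ∨ f) → f = F → F = T
e → ((¬(e ∨ a) ∨ f) → f) = F → T = T
(¬((c → e) → (a ∧ e)) → a) ∨ (e → ((¬(e ∨ a) ∨ f) → f)) = T ∨ T = T
a → c = T → F = F
(a → c) → e = F → F = T
((a → c) → e) ∧ f = T ∧ F = F
((¬((c → e) → (a ∧ e)) → a) ∨ (e → ((¬(e ∨ a) ∨ f) → f))) → (((a → c) → e) ∧ f) = T → F = F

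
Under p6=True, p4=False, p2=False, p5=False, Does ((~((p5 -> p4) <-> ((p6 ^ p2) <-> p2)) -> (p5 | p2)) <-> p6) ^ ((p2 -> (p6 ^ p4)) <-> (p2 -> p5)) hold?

p5 -> p4 = False -> False = True
p6 ^ p2 = True ^ False = True
(p6 ^ p2) <-> p2 = True <-> False = False
(p5 -> p4) <-> ((p6 ^ p2) <-> p2) = True <-> False = False
~((p5 -> p4) <-> ((p6 ^ p2) <-> p2)) = ~False = True
p5 | p2 = False | False = False
~((p5 -> p4) <-> ((p6 ^ p2) <-> p2)) -> (p5 | p2) = True -> False = False
(~((p5 -> p4) <-> ((p6 ^ p2) <-> p2)) -> (p5 | p2)) <-> p6 = False <-> True = False
p6 ^ p4 = True ^ False = True
p2 -> (p6 ^ p4) = False -> True = True
p2 -> p5 = False -> False = True
(p2 -> (p6 ^ p4)) <-> (p2 -> p5) = True <-> True = True
((~((p5 -> p4) <-> ((p6 ^ p2) <-> p2)) -> (p5 | p2)) <-> p6) ^ ((p2 -> (p6 ^ p4)) <-> (p2 -> p5)) = False ^ True = True

True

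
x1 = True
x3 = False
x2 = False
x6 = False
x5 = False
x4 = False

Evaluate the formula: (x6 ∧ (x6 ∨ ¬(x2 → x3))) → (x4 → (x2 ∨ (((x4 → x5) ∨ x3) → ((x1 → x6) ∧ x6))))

x2 → x3 = False → False = True
¬(x2 → x3) = ¬True = False
x6 ∨ ¬(x2 → x3) = False ∨ False = False
x6 ∧ (x6 ∨ ¬(x2 → x3)) = False ∧ False = False
x4 → x5 = False → False = True
(x4 → x5) ∨ x3 = True ∨ False = True
x1 → x6 = True → False = False
(x1 → x6) ∧ x6 = False ∧ False = False
((x4 → x5) ∨ x3) → ((x1 → x6) ∧ x6) = True → False = False
x2 ∨ (((x4 → x5) ∨ x3) → ((x1 → x6) ∧ x6)) = False ∨ False = False
x4 → (x2 ∨ (((x4 → x5) ∨ x3) → ((x1 → x6) ∧ x6))) = False → False = True
(x6 ∧ (x6 ∨ ¬(x2 → x3))) → (x4 → (x2 ∨ (((x4 → x5) ∨ x3) → ((x1 → x6) ∧ x6)))) = False → True = True

True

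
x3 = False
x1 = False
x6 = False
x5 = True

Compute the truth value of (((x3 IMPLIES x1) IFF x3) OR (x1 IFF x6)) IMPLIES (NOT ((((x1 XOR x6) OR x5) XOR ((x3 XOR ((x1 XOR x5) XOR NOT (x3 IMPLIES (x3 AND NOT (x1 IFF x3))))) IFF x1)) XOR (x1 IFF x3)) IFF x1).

Substituting x3=False, x1=False, x6=False, x5=True:
x3 IMPLIES x1 = False IMPLIES False = True
(x3 IMPLIES x1) IFF x3 = True IFF False = False
x1 IFF x6 = False IFF False = True
((x3 IMPLIES x1) IFF x3) OR (x1 IFF x6) = False OR True = True
x1 XOR x6 = False XOR False = False
(x1 XOR x6) OR x5 = False OR True = True
x1 XOR x5 = False XOR True = True
x1 IFF x3 = False IFF False = True
NOT (x1 IFF x3) = NOT True = False
x3 AND NOT (x1 IFF x3) = False AND False = False
x3 IMPLIES (x3 AND NOT (x1 IFF x3)) = False IMPLIES False = True
NOT (x3 IMPLIES (x3 AND NOT (x1 IFF x3))) = NOT True = False
(x1 XOR x5) XOR NOT (x3 IMPLIES (x3 AND NOT (x1 IFF x3))) = True XOR False = True
x3 XOR ((x1 XOR x5) XOR NOT (x3 IMPLIES (x3 AND NOT (x1 IFF x3)))) = False XOR True = True
(x3 XOR ((x1 XOR x5) XOR NOT (x3 IMPLIES (x3 AND NOT (x1 IFF x3))))) IFF x1 = True IFF False = False
((x1 XOR x6) OR x5) XOR ((x3 XOR ((x1 XOR x5) XOR NOT (x3 IMPLIES (x3 AND NOT (x1 IFF x3))))) IFF x1) = True XOR False = True
x1 IFF x3 = False IFF False = True
(((x1 XOR x6) OR x5) XOR ((x3 XOR ((x1 XOR x5) XOR NOT (x3 IMPLIES (x3 AND NOT (x1 IFF x3))))) IFF x1)) XOR (x1 IFF x3) = True XOR True = False
NOT ((((x1 XOR x6) OR x5) XOR ((x3 XOR ((x1 XOR x5) XOR NOT (x3 IMPLIES (x3 AND NOT (x1 IFF x3))))) IFF x1)) XOR (x1 IFF x3)) = NOT False = True
NOT ((((x1 XOR x6) OR x5) XOR ((x3 XOR ((x1 XOR x5) XOR NOT (x3 IMPLIES (x3 AND NOT (x1 IFF x3))))) IFF x1)) XOR (x1 IFF x3)) IFF x1 = True IFF False = False
(((x3 IMPLIES x1) IFF x3) OR (x1 IFF x6)) IMPLIES (NOT ((((x1 XOR x6) OR x5) XOR ((x3 XOR ((x1 XOR x5) XOR NOT (x3 IMPLIES (x3 AND NOT (x1 IFF x3))))) IFF x1)) XOR (x1 IFF x3)) IFF x1) = True IMPLIES False = False

False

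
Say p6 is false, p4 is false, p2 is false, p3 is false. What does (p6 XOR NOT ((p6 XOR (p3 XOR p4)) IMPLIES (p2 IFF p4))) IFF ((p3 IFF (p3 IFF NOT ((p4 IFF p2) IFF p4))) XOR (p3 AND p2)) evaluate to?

False

p3 XOR p4 = False XOR False = False
p6 XOR (p3 XOR p4) = False XOR False = False
p2 IFF p4 = False IFF False = True
(p6 XOR (p3 XOR p4)) IMPLIES (p2 IFF p4) = False IMPLIES True = True
NOT ((p6 XOR (p3 XOR p4)) IMPLIES (p2 IFF p4)) = NOT True = False
p6 XOR NOT ((p6 XOR (p3 XOR p4)) IMPLIES (p2 IFF p4)) = False XOR False = False
p4 IFF p2 = False IFF False = True
(p4 IFF p2) IFF p4 = True IFF False = False
NOT ((p4 IFF p2) IFF p4) = NOT False = True
p3 IFF NOT ((p4 IFF p2) IFF p4) = False IFF True = False
p3 IFF (p3 IFF NOT ((p4 IFF p2) IFF p4)) = False IFF False = True
p3 AND p2 = False AND False = False
(p3 IFF (p3 IFF NOT ((p4 IFF p2) IFF p4))) XOR (p3 AND p2) = True XOR False = True
(p6 XOR NOT ((p6 XOR (p3 XOR p4)) IMPLIES (p2 IFF p4))) IFF ((p3 IFF (p3 IFF NOT ((p4 IFF p2) IFF p4))) XOR (p3 AND p2)) = False IFF True = False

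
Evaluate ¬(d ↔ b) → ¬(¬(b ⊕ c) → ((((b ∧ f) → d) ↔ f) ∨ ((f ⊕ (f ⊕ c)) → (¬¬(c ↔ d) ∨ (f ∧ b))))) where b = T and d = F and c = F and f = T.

F

d ↔ b = F ↔ T = F
¬(d ↔ b) = ¬F = T
b ⊕ c = T ⊕ F = T
¬(b ⊕ c) = ¬T = F
b ∧ f = T ∧ T = T
(b ∧ f) → d = T → F = F
((b ∧ f) → d) ↔ f = F ↔ T = F
f ⊕ c = T ⊕ F = T
f ⊕ (f ⊕ c) = T ⊕ T = F
c ↔ d = F ↔ F = T
¬(c ↔ d) = ¬T = F
¬¬(c ↔ d) = ¬F = T
f ∧ b = T ∧ T = T
¬¬(c ↔ d) ∨ (f ∧ b) = T ∨ T = T
(f ⊕ (f ⊕ c)) → (¬¬(c ↔ d) ∨ (f ∧ b)) = F → T = T
(((b ∧ f) → d) ↔ f) ∨ ((f ⊕ (f ⊕ c)) → (¬¬(c ↔ d) ∨ (f ∧ b))) = F ∨ T = T
¬(b ⊕ c) → ((((b ∧ f) → d) ↔ f) ∨ ((f ⊕ (f ⊕ c)) → (¬¬(c ↔ d) ∨ (f ∧ b)))) = F → T = T
¬(¬(b ⊕ c) → ((((b ∧ f) → d) ↔ f) ∨ ((f ⊕ (f ⊕ c)) → (¬¬(c ↔ d) ∨ (f ∧ b))))) = ¬T = F
¬(d ↔ b) → ¬(¬(b ⊕ c) → ((((b ∧ f) → d) ↔ f) ∨ ((f ⊕ (f ⊕ c)) → (¬¬(c ↔ d) ∨ (f ∧ b))))) = T → F = F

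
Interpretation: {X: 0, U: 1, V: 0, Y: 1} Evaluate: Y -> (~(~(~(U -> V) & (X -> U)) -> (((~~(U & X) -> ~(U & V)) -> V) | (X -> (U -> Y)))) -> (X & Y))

Substituting X=0, U=1, V=0, Y=1:
U -> V = 1 -> 0 = 0
~(U -> V) = ~0 = 1
X -> U = 0 -> 1 = 1
~(U -> V) & (X -> U) = 1 & 1 = 1
~(~(U -> V) & (X -> U)) = ~1 = 0
U & X = 1 & 0 = 0
~(U & X) = ~0 = 1
~~(U & X) = ~1 = 0
U & V = 1 & 0 = 0
~(U & V) = ~0 = 1
~~(U & X) -> ~(U & V) = 0 -> 1 = 1
(~~(U & X) -> ~(U & V)) -> V = 1 -> 0 = 0
U -> Y = 1 -> 1 = 1
X -> (U -> Y) = 0 -> 1 = 1
((~~(U & X) -> ~(U & V)) -> V) | (X -> (U -> Y)) = 0 | 1 = 1
~(~(U -> V) & (X -> U)) -> (((~~(U & X) -> ~(U & V)) -> V) | (X -> (U -> Y))) = 0 -> 1 = 1
~(~(~(U -> V) & (X -> U)) -> (((~~(U & X) -> ~(U & V)) -> V) | (X -> (U -> Y)))) = ~1 = 0
X & Y = 0 & 1 = 0
~(~(~(U -> V) & (X -> U)) -> (((~~(U & X) -> ~(U & V)) -> V) | (X -> (U -> Y)))) -> (X & Y) = 0 -> 0 = 1
Y -> (~(~(~(U -> V) & (X -> U)) -> (((~~(U & X) -> ~(U & V)) -> V) | (X -> (U -> Y)))) -> (X & Y)) = 1 -> 1 = 1

1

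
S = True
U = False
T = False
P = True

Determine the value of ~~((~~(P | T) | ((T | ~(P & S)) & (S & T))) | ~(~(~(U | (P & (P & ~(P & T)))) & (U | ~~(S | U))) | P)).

True

P | T = True | False = True
~(P | T) = ~True = False
~~(P | T) = ~False = True
P & S = True & True = True
~(P & S) = ~True = False
T | ~(P & S) = False | False = False
S & T = True & False = False
(T | ~(P & S)) & (S & T) = False & False = False
~~(P | T) | ((T | ~(P & S)) & (S & T)) = True | False = True
P & T = True & False = False
~(P & T) = ~False = True
P & ~(P & T) = True & True = True
P & (P & ~(P & T)) = True & True = True
U | (P & (P & ~(P & T))) = False | True = True
~(U | (P & (P & ~(P & T)))) = ~True = False
S | U = True | False = True
~(S | U) = ~True = False
~~(S | U) = ~False = True
U | ~~(S | U) = False | True = True
~(U | (P & (P & ~(P & T)))) & (U | ~~(S | U)) = False & True = False
~(~(U | (P & (P & ~(P & T)))) & (U | ~~(S | U))) = ~False = True
~(~(U | (P & (P & ~(P & T)))) & (U | ~~(S | U))) | P = True | True = True
~(~(~(U | (P & (P & ~(P & T)))) & (U | ~~(S | U))) | P) = ~True = False
(~~(P | T) | ((T | ~(P & S)) & (S & T))) | ~(~(~(U | (P & (P & ~(P & T)))) & (U | ~~(S | U))) | P) = True | False = True
~((~~(P | T) | ((T | ~(P & S)) & (S & T))) | ~(~(~(U | (P & (P & ~(P & T)))) & (U | ~~(S | U))) | P)) = ~True = False
~~((~~(P | T) | ((T | ~(P & S)) & (S & T))) | ~(~(~(U | (P & (P & ~(P & T)))) & (U | ~~(S | U))) | P)) = ~False = True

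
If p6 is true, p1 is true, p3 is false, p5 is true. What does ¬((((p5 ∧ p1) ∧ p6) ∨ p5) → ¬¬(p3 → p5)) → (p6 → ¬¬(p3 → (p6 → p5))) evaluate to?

p5 ∧ p1 = True ∧ True = True
(p5 ∧ p1) ∧ p6 = True ∧ True = True
((p5 ∧ p1) ∧ p6) ∨ p5 = True ∨ True = True
p3 → p5 = False → True = True
¬(p3 → p5) = ¬True = False
¬¬(p3 → p5) = ¬False = True
(((p5 ∧ p1) ∧ p6) ∨ p5) → ¬¬(p3 → p5) = True → True = True
¬((((p5 ∧ p1) ∧ p6) ∨ p5) → ¬¬(p3 → p5)) = ¬True = False
p6 → p5 = True → True = True
p3 → (p6 → p5) = False → True = True
¬(p3 → (p6 → p5)) = ¬True = False
¬¬(p3 → (p6 → p5)) = ¬False = True
p6 → ¬¬(p3 → (p6 → p5)) = True → True = True
¬((((p5 ∧ p1) ∧ p6) ∨ p5) → ¬¬(p3 → p5)) → (p6 → ¬¬(p3 → (p6 → p5))) = False → True = True

True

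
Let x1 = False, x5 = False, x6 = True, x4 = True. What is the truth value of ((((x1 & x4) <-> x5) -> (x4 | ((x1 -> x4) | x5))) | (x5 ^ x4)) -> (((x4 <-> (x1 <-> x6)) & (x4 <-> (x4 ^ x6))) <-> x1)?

x1 & x4 = False & True = False
(x1 & x4) <-> x5 = False <-> False = True
x1 -> x4 = False -> True = True
(x1 -> x4) | x5 = True | False = True
x4 | ((x1 -> x4) | x5) = True | True = True
((x1 & x4) <-> x5) -> (x4 | ((x1 -> x4) | x5)) = True -> True = True
x5 ^ x4 = False ^ True = True
(((x1 & x4) <-> x5) -> (x4 | ((x1 -> x4) | x5))) | (x5 ^ x4) = True | True = True
x1 <-> x6 = False <-> True = False
x4 <-> (x1 <-> x6) = True <-> False = False
x4 ^ x6 = True ^ True = False
x4 <-> (x4 ^ x6) = True <-> False = False
(x4 <-> (x1 <-> x6)) & (x4 <-> (x4 ^ x6)) = False & False = False
((x4 <-> (x1 <-> x6)) & (x4 <-> (x4 ^ x6))) <-> x1 = False <-> False = True
((((x1 & x4) <-> x5) -> (x4 | ((x1 -> x4) | x5))) | (x5 ^ x4)) -> (((x4 <-> (x1 <-> x6)) & (x4 <-> (x4 ^ x6))) <-> x1) = True -> True = True

True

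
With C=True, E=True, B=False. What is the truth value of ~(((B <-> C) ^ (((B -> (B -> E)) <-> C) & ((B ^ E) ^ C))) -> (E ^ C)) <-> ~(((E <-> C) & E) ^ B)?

True

Substituting C=True, E=True, B=False:
B <-> C = False <-> True = False
B -> E = False -> True = True
B -> (B -> E) = False -> True = True
(B -> (B -> E)) <-> C = True <-> True = True
B ^ E = False ^ True = True
(B ^ E) ^ C = True ^ True = False
((B -> (B -> E)) <-> C) & ((B ^ E) ^ C) = True & False = False
(B <-> C) ^ (((B -> (B -> E)) <-> C) & ((B ^ E) ^ C)) = False ^ False = False
E ^ C = True ^ True = False
((B <-> C) ^ (((B -> (B -> E)) <-> C) & ((B ^ E) ^ C))) -> (E ^ C) = False -> False = True
~(((B <-> C) ^ (((B -> (B -> E)) <-> C) & ((B ^ E) ^ C))) -> (E ^ C)) = ~True = False
E <-> C = True <-> True = True
(E <-> C) & E = True & True = True
((E <-> C) & E) ^ B = True ^ False = True
~(((E <-> C) & E) ^ B) = ~True = False
~(((B <-> C) ^ (((B -> (B -> E)) <-> C) & ((B ^ E) ^ C))) -> (E ^ C)) <-> ~(((E <-> C) & E) ^ B) = False <-> False = True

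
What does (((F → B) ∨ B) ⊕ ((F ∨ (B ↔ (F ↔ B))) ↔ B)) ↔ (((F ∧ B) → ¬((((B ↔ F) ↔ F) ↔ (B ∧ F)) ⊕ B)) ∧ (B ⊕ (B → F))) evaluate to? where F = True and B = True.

True

F → B = True → True = True
(F → B) ∨ B = True ∨ True = True
F ↔ B = True ↔ True = True
B ↔ (F ↔ B) = True ↔ True = True
F ∨ (B ↔ (F ↔ B)) = True ∨ True = True
(F ∨ (B ↔ (F ↔ B))) ↔ B = True ↔ True = True
((F → B) ∨ B) ⊕ ((F ∨ (B ↔ (F ↔ B))) ↔ B) = True ⊕ True = False
F ∧ B = True ∧ True = True
B ↔ F = True ↔ True = True
(B ↔ F) ↔ F = True ↔ True = True
B ∧ F = True ∧ True = True
((B ↔ F) ↔ F) ↔ (B ∧ F) = True ↔ True = True
(((B ↔ F) ↔ F) ↔ (B ∧ F)) ⊕ B = True ⊕ True = False
¬((((B ↔ F) ↔ F) ↔ (B ∧ F)) ⊕ B) = ¬False = True
(F ∧ B) → ¬((((B ↔ F) ↔ F) ↔ (B ∧ F)) ⊕ B) = True → True = True
B → F = True → True = True
B ⊕ (B → F) = True ⊕ True = False
((F ∧ B) → ¬((((B ↔ F) ↔ F) ↔ (B ∧ F)) ⊕ B)) ∧ (B ⊕ (B → F)) = True ∧ False = False
(((F → B) ∨ B) ⊕ ((F ∨ (B ↔ (F ↔ B))) ↔ B)) ↔ (((F ∧ B) → ¬((((B ↔ F) ↔ F) ↔ (B ∧ F)) ⊕ B)) ∧ (B ⊕ (B → F))) = False ↔ False = True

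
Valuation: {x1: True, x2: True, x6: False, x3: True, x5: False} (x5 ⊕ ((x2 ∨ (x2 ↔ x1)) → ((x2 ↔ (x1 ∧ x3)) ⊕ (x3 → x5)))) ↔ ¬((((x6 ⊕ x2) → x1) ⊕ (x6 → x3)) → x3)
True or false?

False

x2 ↔ x1 = True ↔ True = True
x2 ∨ (x2 ↔ x1) = True ∨ True = True
x1 ∧ x3 = True ∧ True = True
x2 ↔ (x1 ∧ x3) = True ↔ True = True
x3 → x5 = True → False = False
(x2 ↔ (x1 ∧ x3)) ⊕ (x3 → x5) = True ⊕ False = True
(x2 ∨ (x2 ↔ x1)) → ((x2 ↔ (x1 ∧ x3)) ⊕ (x3 → x5)) = True → True = True
x5 ⊕ ((x2 ∨ (x2 ↔ x1)) → ((x2 ↔ (x1 ∧ x3)) ⊕ (x3 → x5))) = False ⊕ True = True
x6 ⊕ x2 = False ⊕ True = True
(x6 ⊕ x2) → x1 = True → True = True
x6 → x3 = False → True = True
((x6 ⊕ x2) → x1) ⊕ (x6 → x3) = True ⊕ True = False
(((x6 ⊕ x2) → x1) ⊕ (x6 → x3)) → x3 = False → True = True
¬((((x6 ⊕ x2) → x1) ⊕ (x6 → x3)) → x3) = ¬True = False
(x5 ⊕ ((x2 ∨ (x2 ↔ x1)) → ((x2 ↔ (x1 ∧ x3)) ⊕ (x3 → x5)))) ↔ ¬((((x6 ⊕ x2) → x1) ⊕ (x6 → x3)) → x3) = True ↔ False = False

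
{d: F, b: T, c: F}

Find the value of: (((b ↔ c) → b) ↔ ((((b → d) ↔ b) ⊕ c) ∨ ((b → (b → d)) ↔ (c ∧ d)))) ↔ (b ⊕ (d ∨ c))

T

b ↔ c = T ↔ F = F
(b ↔ c) → b = F → T = T
b → d = T → F = F
(b → d) ↔ b = F ↔ T = F
((b → d) ↔ b) ⊕ c = F ⊕ F = F
b → d = T → F = F
b → (b → d) = T → F = F
c ∧ d = F ∧ F = F
(b → (b → d)) ↔ (c ∧ d) = F ↔ F = T
(((b → d) ↔ b) ⊕ c) ∨ ((b → (b → d)) ↔ (c ∧ d)) = F ∨ T = T
((b ↔ c) → b) ↔ ((((b → d) ↔ b) ⊕ c) ∨ ((b → (b → d)) ↔ (c ∧ d))) = T ↔ T = T
d ∨ c = F ∨ F = F
b ⊕ (d ∨ c) = T ⊕ F = T
(((b ↔ c) → b) ↔ ((((b → d) ↔ b) ⊕ c) ∨ ((b → (b → d)) ↔ (c ∧ d)))) ↔ (b ⊕ (d ∨ c)) = T ↔ T = T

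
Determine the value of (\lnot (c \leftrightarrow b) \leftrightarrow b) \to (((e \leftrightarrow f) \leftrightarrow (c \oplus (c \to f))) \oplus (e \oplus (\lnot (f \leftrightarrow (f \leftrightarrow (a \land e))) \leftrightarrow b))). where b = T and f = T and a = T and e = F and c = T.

T

Substituting b=T, f=T, a=T, e=F, c=T:
c \leftrightarrow b = T \leftrightarrow T = T
\lnot (c \leftrightarrow b) = \lnot T = F
\lnot (c \leftrightarrow b) \leftrightarrow b = F \leftrightarrow T = F
e \leftrightarrow f = F \leftrightarrow T = F
c \to f = T \to T = T
c \oplus (c \to f) = T \oplus T = F
(e \leftrightarrow f) \leftrightarrow (c \oplus (c \to f)) = F \leftrightarrow F = T
a \land e = T \land F = F
f \leftrightarrow (a \land e) = T \leftrightarrow F = F
f \leftrightarrow (f \leftrightarrow (a \land e)) = T \leftrightarrow F = F
\lnot (f \leftrightarrow (f \leftrightarrow (a \land e))) = \lnot F = T
\lnot (f \leftrightarrow (f \leftrightarrow (a \land e))) \leftrightarrow b = T \leftrightarrow T = T
e \oplus (\lnot (f \leftrightarrow (f \leftrightarrow (a \land e))) \leftrightarrow b) = F \oplus T = T
((e \leftrightarrow f) \leftrightarrow (c \oplus (c \to f))) \oplus (e \oplus (\lnot (f \leftrightarrow (f \leftrightarrow (a \land e))) \leftrightarrow b)) = T \oplus T = F
(\lnot (c \leftrightarrow b) \leftrightarrow b) \to (((e \leftrightarrow f) \leftrightarrow (c \oplus (c \to f))) \oplus (e \oplus (\lnot (f \leftrightarrow (f \leftrightarrow (a \land e))) \leftrightarrow b))) = F \to F = T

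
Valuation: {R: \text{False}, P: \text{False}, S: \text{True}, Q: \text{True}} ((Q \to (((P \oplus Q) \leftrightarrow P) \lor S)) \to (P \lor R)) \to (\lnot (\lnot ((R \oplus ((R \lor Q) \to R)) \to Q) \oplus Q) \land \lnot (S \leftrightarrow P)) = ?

Substituting R=\text{False}, P=\text{False}, S=\text{True}, Q=\text{True}:
P \oplus Q = \text{False} \oplus \text{True} = \text{True}
(P \oplus Q) \leftrightarrow P = \text{True} \leftrightarrow \text{False} = \text{False}
((P \oplus Q) \leftrightarrow P) \lor S = \text{False} \lor \text{True} = \text{True}
Q \to (((P \oplus Q) \leftrightarrow P) \lor S) = \text{True} \to \text{True} = \text{True}
P \lor R = \text{False} \lor \text{False} = \text{False}
(Q \to (((P \oplus Q) \leftrightarrow P) \lor S)) \to (P \lor R) = \text{True} \to \text{False} = \text{False}
R \lor Q = \text{False} \lor \text{True} = \text{True}
(R \lor Q) \to R = \text{True} \to \text{False} = \text{False}
R \oplus ((R \lor Q) \to R) = \text{False} \oplus \text{False} = \text{False}
(R \oplus ((R \lor Q) \to R)) \to Q = \text{False} \to \text{True} = \text{True}
\lnot ((R \oplus ((R \lor Q) \to R)) \to Q) = \lnot \text{True} = \text{False}
\lnot ((R \oplus ((R \lor Q) \to R)) \to Q) \oplus Q = \text{False} \oplus \text{True} = \text{True}
\lnot (\lnot ((R \oplus ((R \lor Q) \to R)) \to Q) \oplus Q) = \lnot \text{True} = \text{False}
S \leftrightarrow P = \text{True} \leftrightarrow \text{False} = \text{False}
\lnot (S \leftrightarrow P) = \lnot \text{False} = \text{True}
\lnot (\lnot ((R \oplus ((R \lor Q) \to R)) \to Q) \oplus Q) \land \lnot (S \leftrightarrow P) = \text{False} \land \text{True} = \text{False}
((Q \to (((P \oplus Q) \leftrightarrow P) \lor S)) \to (P \lor R)) \to (\lnot (\lnot ((R \oplus ((R \lor Q) \to R)) \to Q) \oplus Q) \land \lnot (S \leftrightarrow P)) = \text{False} \to \text{False} = \text{True}

\text{True}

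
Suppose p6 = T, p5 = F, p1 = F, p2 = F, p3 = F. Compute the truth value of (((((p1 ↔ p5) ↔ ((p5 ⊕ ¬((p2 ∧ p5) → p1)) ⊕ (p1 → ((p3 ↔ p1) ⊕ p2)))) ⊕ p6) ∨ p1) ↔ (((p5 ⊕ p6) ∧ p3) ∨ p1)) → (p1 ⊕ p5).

p1 ↔ p5 = F ↔ F = T
p2 ∧ p5 = F ∧ F = F
(p2 ∧ p5) → p1 = F → F = T
¬((p2 ∧ p5) → p1) = ¬T = F
p5 ⊕ ¬((p2 ∧ p5) → p1) = F ⊕ F = F
p3 ↔ p1 = F ↔ F = T
(p3 ↔ p1) ⊕ p2 = T ⊕ F = T
p1 → ((p3 ↔ p1) ⊕ p2) = F → T = T
(p5 ⊕ ¬((p2 ∧ p5) → p1)) ⊕ (p1 → ((p3 ↔ p1) ⊕ p2)) = F ⊕ T = T
(p1 ↔ p5) ↔ ((p5 ⊕ ¬((p2 ∧ p5) → p1)) ⊕ (p1 → ((p3 ↔ p1) ⊕ p2))) = T ↔ T = T
((p1 ↔ p5) ↔ ((p5 ⊕ ¬((p2 ∧ p5) → p1)) ⊕ (p1 → ((p3 ↔ p1) ⊕ p2)))) ⊕ p6 = T ⊕ T = F
(((p1 ↔ p5) ↔ ((p5 ⊕ ¬((p2 ∧ p5) → p1)) ⊕ (p1 → ((p3 ↔ p1) ⊕ p2)))) ⊕ p6) ∨ p1 = F ∨ F = F
p5 ⊕ p6 = F ⊕ T = T
(p5 ⊕ p6) ∧ p3 = T ∧ F = F
((p5 ⊕ p6) ∧ p3) ∨ p1 = F ∨ F = F
((((p1 ↔ p5) ↔ ((p5 ⊕ ¬((p2 ∧ p5) → p1)) ⊕ (p1 → ((p3 ↔ p1) ⊕ p2)))) ⊕ p6) ∨ p1) ↔ (((p5 ⊕ p6) ∧ p3) ∨ p1) = F ↔ F = T
p1 ⊕ p5 = F ⊕ F = F
(((((p1 ↔ p5) ↔ ((p5 ⊕ ¬((p2 ∧ p5) → p1)) ⊕ (p1 → ((p3 ↔ p1) ⊕ p2)))) ⊕ p6) ∨ p1) ↔ (((p5 ⊕ p6) ∧ p3) ∨ p1)) → (p1 ⊕ p5) = T → F = F

F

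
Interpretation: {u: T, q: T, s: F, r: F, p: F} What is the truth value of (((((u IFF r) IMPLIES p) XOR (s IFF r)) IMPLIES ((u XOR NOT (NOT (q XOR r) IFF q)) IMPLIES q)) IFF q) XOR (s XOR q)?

F

u IFF r = T IFF F = F
(u IFF r) IMPLIES p = F IMPLIES F = T
s IFF r = F IFF F = T
((u IFF r) IMPLIES p) XOR (s IFF r) = T XOR T = F
q XOR r = T XOR F = T
NOT (q XOR r) = NOT T = F
NOT (q XOR r) IFF q = F IFF T = F
NOT (NOT (q XOR r) IFF q) = NOT F = T
u XOR NOT (NOT (q XOR r) IFF q) = T XOR T = F
(u XOR NOT (NOT (q XOR r) IFF q)) IMPLIES q = F IMPLIES T = T
(((u IFF r) IMPLIES p) XOR (s IFF r)) IMPLIES ((u XOR NOT (NOT (q XOR r) IFF q)) IMPLIES q) = F IMPLIES T = T
((((u IFF r) IMPLIES p) XOR (s IFF r)) IMPLIES ((u XOR NOT (NOT (q XOR r) IFF q)) IMPLIES q)) IFF q = T IFF T = T
s XOR q = F XOR T = T
(((((u IFF r) IMPLIES p) XOR (s IFF r)) IMPLIES ((u XOR NOT (NOT (q XOR r) IFF q)) IMPLIES q)) IFF q) XOR (s XOR q) = T XOR T = F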